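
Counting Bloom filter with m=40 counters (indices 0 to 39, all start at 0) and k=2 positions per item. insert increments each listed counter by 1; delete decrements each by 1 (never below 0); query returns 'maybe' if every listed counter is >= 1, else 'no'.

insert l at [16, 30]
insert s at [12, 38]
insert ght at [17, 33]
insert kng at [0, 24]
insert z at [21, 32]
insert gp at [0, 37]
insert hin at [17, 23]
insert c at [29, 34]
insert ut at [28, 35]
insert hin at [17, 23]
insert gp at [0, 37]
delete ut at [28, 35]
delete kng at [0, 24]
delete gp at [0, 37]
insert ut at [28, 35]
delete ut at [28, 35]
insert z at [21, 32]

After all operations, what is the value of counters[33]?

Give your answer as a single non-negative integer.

Answer: 1

Derivation:
Step 1: insert l at [16, 30] -> counters=[0,0,0,0,0,0,0,0,0,0,0,0,0,0,0,0,1,0,0,0,0,0,0,0,0,0,0,0,0,0,1,0,0,0,0,0,0,0,0,0]
Step 2: insert s at [12, 38] -> counters=[0,0,0,0,0,0,0,0,0,0,0,0,1,0,0,0,1,0,0,0,0,0,0,0,0,0,0,0,0,0,1,0,0,0,0,0,0,0,1,0]
Step 3: insert ght at [17, 33] -> counters=[0,0,0,0,0,0,0,0,0,0,0,0,1,0,0,0,1,1,0,0,0,0,0,0,0,0,0,0,0,0,1,0,0,1,0,0,0,0,1,0]
Step 4: insert kng at [0, 24] -> counters=[1,0,0,0,0,0,0,0,0,0,0,0,1,0,0,0,1,1,0,0,0,0,0,0,1,0,0,0,0,0,1,0,0,1,0,0,0,0,1,0]
Step 5: insert z at [21, 32] -> counters=[1,0,0,0,0,0,0,0,0,0,0,0,1,0,0,0,1,1,0,0,0,1,0,0,1,0,0,0,0,0,1,0,1,1,0,0,0,0,1,0]
Step 6: insert gp at [0, 37] -> counters=[2,0,0,0,0,0,0,0,0,0,0,0,1,0,0,0,1,1,0,0,0,1,0,0,1,0,0,0,0,0,1,0,1,1,0,0,0,1,1,0]
Step 7: insert hin at [17, 23] -> counters=[2,0,0,0,0,0,0,0,0,0,0,0,1,0,0,0,1,2,0,0,0,1,0,1,1,0,0,0,0,0,1,0,1,1,0,0,0,1,1,0]
Step 8: insert c at [29, 34] -> counters=[2,0,0,0,0,0,0,0,0,0,0,0,1,0,0,0,1,2,0,0,0,1,0,1,1,0,0,0,0,1,1,0,1,1,1,0,0,1,1,0]
Step 9: insert ut at [28, 35] -> counters=[2,0,0,0,0,0,0,0,0,0,0,0,1,0,0,0,1,2,0,0,0,1,0,1,1,0,0,0,1,1,1,0,1,1,1,1,0,1,1,0]
Step 10: insert hin at [17, 23] -> counters=[2,0,0,0,0,0,0,0,0,0,0,0,1,0,0,0,1,3,0,0,0,1,0,2,1,0,0,0,1,1,1,0,1,1,1,1,0,1,1,0]
Step 11: insert gp at [0, 37] -> counters=[3,0,0,0,0,0,0,0,0,0,0,0,1,0,0,0,1,3,0,0,0,1,0,2,1,0,0,0,1,1,1,0,1,1,1,1,0,2,1,0]
Step 12: delete ut at [28, 35] -> counters=[3,0,0,0,0,0,0,0,0,0,0,0,1,0,0,0,1,3,0,0,0,1,0,2,1,0,0,0,0,1,1,0,1,1,1,0,0,2,1,0]
Step 13: delete kng at [0, 24] -> counters=[2,0,0,0,0,0,0,0,0,0,0,0,1,0,0,0,1,3,0,0,0,1,0,2,0,0,0,0,0,1,1,0,1,1,1,0,0,2,1,0]
Step 14: delete gp at [0, 37] -> counters=[1,0,0,0,0,0,0,0,0,0,0,0,1,0,0,0,1,3,0,0,0,1,0,2,0,0,0,0,0,1,1,0,1,1,1,0,0,1,1,0]
Step 15: insert ut at [28, 35] -> counters=[1,0,0,0,0,0,0,0,0,0,0,0,1,0,0,0,1,3,0,0,0,1,0,2,0,0,0,0,1,1,1,0,1,1,1,1,0,1,1,0]
Step 16: delete ut at [28, 35] -> counters=[1,0,0,0,0,0,0,0,0,0,0,0,1,0,0,0,1,3,0,0,0,1,0,2,0,0,0,0,0,1,1,0,1,1,1,0,0,1,1,0]
Step 17: insert z at [21, 32] -> counters=[1,0,0,0,0,0,0,0,0,0,0,0,1,0,0,0,1,3,0,0,0,2,0,2,0,0,0,0,0,1,1,0,2,1,1,0,0,1,1,0]
Final counters=[1,0,0,0,0,0,0,0,0,0,0,0,1,0,0,0,1,3,0,0,0,2,0,2,0,0,0,0,0,1,1,0,2,1,1,0,0,1,1,0] -> counters[33]=1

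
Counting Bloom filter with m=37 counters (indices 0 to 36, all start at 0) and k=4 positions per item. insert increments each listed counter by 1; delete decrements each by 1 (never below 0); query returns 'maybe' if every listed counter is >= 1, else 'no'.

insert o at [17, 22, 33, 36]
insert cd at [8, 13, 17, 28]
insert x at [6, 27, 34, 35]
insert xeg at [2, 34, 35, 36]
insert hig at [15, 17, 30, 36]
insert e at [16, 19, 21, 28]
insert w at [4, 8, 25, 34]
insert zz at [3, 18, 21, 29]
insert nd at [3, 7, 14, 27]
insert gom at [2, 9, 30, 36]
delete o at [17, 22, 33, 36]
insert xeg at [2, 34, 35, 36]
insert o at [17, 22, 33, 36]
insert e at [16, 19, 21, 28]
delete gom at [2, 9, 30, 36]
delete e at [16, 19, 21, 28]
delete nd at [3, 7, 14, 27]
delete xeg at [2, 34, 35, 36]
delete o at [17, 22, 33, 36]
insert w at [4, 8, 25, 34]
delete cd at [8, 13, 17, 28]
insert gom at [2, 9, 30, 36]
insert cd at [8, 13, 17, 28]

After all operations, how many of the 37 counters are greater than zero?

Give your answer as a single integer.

Step 1: insert o at [17, 22, 33, 36] -> counters=[0,0,0,0,0,0,0,0,0,0,0,0,0,0,0,0,0,1,0,0,0,0,1,0,0,0,0,0,0,0,0,0,0,1,0,0,1]
Step 2: insert cd at [8, 13, 17, 28] -> counters=[0,0,0,0,0,0,0,0,1,0,0,0,0,1,0,0,0,2,0,0,0,0,1,0,0,0,0,0,1,0,0,0,0,1,0,0,1]
Step 3: insert x at [6, 27, 34, 35] -> counters=[0,0,0,0,0,0,1,0,1,0,0,0,0,1,0,0,0,2,0,0,0,0,1,0,0,0,0,1,1,0,0,0,0,1,1,1,1]
Step 4: insert xeg at [2, 34, 35, 36] -> counters=[0,0,1,0,0,0,1,0,1,0,0,0,0,1,0,0,0,2,0,0,0,0,1,0,0,0,0,1,1,0,0,0,0,1,2,2,2]
Step 5: insert hig at [15, 17, 30, 36] -> counters=[0,0,1,0,0,0,1,0,1,0,0,0,0,1,0,1,0,3,0,0,0,0,1,0,0,0,0,1,1,0,1,0,0,1,2,2,3]
Step 6: insert e at [16, 19, 21, 28] -> counters=[0,0,1,0,0,0,1,0,1,0,0,0,0,1,0,1,1,3,0,1,0,1,1,0,0,0,0,1,2,0,1,0,0,1,2,2,3]
Step 7: insert w at [4, 8, 25, 34] -> counters=[0,0,1,0,1,0,1,0,2,0,0,0,0,1,0,1,1,3,0,1,0,1,1,0,0,1,0,1,2,0,1,0,0,1,3,2,3]
Step 8: insert zz at [3, 18, 21, 29] -> counters=[0,0,1,1,1,0,1,0,2,0,0,0,0,1,0,1,1,3,1,1,0,2,1,0,0,1,0,1,2,1,1,0,0,1,3,2,3]
Step 9: insert nd at [3, 7, 14, 27] -> counters=[0,0,1,2,1,0,1,1,2,0,0,0,0,1,1,1,1,3,1,1,0,2,1,0,0,1,0,2,2,1,1,0,0,1,3,2,3]
Step 10: insert gom at [2, 9, 30, 36] -> counters=[0,0,2,2,1,0,1,1,2,1,0,0,0,1,1,1,1,3,1,1,0,2,1,0,0,1,0,2,2,1,2,0,0,1,3,2,4]
Step 11: delete o at [17, 22, 33, 36] -> counters=[0,0,2,2,1,0,1,1,2,1,0,0,0,1,1,1,1,2,1,1,0,2,0,0,0,1,0,2,2,1,2,0,0,0,3,2,3]
Step 12: insert xeg at [2, 34, 35, 36] -> counters=[0,0,3,2,1,0,1,1,2,1,0,0,0,1,1,1,1,2,1,1,0,2,0,0,0,1,0,2,2,1,2,0,0,0,4,3,4]
Step 13: insert o at [17, 22, 33, 36] -> counters=[0,0,3,2,1,0,1,1,2,1,0,0,0,1,1,1,1,3,1,1,0,2,1,0,0,1,0,2,2,1,2,0,0,1,4,3,5]
Step 14: insert e at [16, 19, 21, 28] -> counters=[0,0,3,2,1,0,1,1,2,1,0,0,0,1,1,1,2,3,1,2,0,3,1,0,0,1,0,2,3,1,2,0,0,1,4,3,5]
Step 15: delete gom at [2, 9, 30, 36] -> counters=[0,0,2,2,1,0,1,1,2,0,0,0,0,1,1,1,2,3,1,2,0,3,1,0,0,1,0,2,3,1,1,0,0,1,4,3,4]
Step 16: delete e at [16, 19, 21, 28] -> counters=[0,0,2,2,1,0,1,1,2,0,0,0,0,1,1,1,1,3,1,1,0,2,1,0,0,1,0,2,2,1,1,0,0,1,4,3,4]
Step 17: delete nd at [3, 7, 14, 27] -> counters=[0,0,2,1,1,0,1,0,2,0,0,0,0,1,0,1,1,3,1,1,0,2,1,0,0,1,0,1,2,1,1,0,0,1,4,3,4]
Step 18: delete xeg at [2, 34, 35, 36] -> counters=[0,0,1,1,1,0,1,0,2,0,0,0,0,1,0,1,1,3,1,1,0,2,1,0,0,1,0,1,2,1,1,0,0,1,3,2,3]
Step 19: delete o at [17, 22, 33, 36] -> counters=[0,0,1,1,1,0,1,0,2,0,0,0,0,1,0,1,1,2,1,1,0,2,0,0,0,1,0,1,2,1,1,0,0,0,3,2,2]
Step 20: insert w at [4, 8, 25, 34] -> counters=[0,0,1,1,2,0,1,0,3,0,0,0,0,1,0,1,1,2,1,1,0,2,0,0,0,2,0,1,2,1,1,0,0,0,4,2,2]
Step 21: delete cd at [8, 13, 17, 28] -> counters=[0,0,1,1,2,0,1,0,2,0,0,0,0,0,0,1,1,1,1,1,0,2,0,0,0,2,0,1,1,1,1,0,0,0,4,2,2]
Step 22: insert gom at [2, 9, 30, 36] -> counters=[0,0,2,1,2,0,1,0,2,1,0,0,0,0,0,1,1,1,1,1,0,2,0,0,0,2,0,1,1,1,2,0,0,0,4,2,3]
Step 23: insert cd at [8, 13, 17, 28] -> counters=[0,0,2,1,2,0,1,0,3,1,0,0,0,1,0,1,1,2,1,1,0,2,0,0,0,2,0,1,2,1,2,0,0,0,4,2,3]
Final counters=[0,0,2,1,2,0,1,0,3,1,0,0,0,1,0,1,1,2,1,1,0,2,0,0,0,2,0,1,2,1,2,0,0,0,4,2,3] -> 21 nonzero

Answer: 21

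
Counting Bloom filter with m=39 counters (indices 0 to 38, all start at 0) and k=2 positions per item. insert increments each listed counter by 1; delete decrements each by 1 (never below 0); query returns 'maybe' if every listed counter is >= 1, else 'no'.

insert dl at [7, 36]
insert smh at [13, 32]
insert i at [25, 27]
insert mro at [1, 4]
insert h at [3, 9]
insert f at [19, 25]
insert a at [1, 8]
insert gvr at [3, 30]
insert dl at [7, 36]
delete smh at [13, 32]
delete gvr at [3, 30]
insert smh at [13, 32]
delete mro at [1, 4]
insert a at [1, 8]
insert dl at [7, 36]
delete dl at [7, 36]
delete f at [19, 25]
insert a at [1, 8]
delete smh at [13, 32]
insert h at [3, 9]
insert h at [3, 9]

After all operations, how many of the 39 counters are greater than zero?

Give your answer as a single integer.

Answer: 8

Derivation:
Step 1: insert dl at [7, 36] -> counters=[0,0,0,0,0,0,0,1,0,0,0,0,0,0,0,0,0,0,0,0,0,0,0,0,0,0,0,0,0,0,0,0,0,0,0,0,1,0,0]
Step 2: insert smh at [13, 32] -> counters=[0,0,0,0,0,0,0,1,0,0,0,0,0,1,0,0,0,0,0,0,0,0,0,0,0,0,0,0,0,0,0,0,1,0,0,0,1,0,0]
Step 3: insert i at [25, 27] -> counters=[0,0,0,0,0,0,0,1,0,0,0,0,0,1,0,0,0,0,0,0,0,0,0,0,0,1,0,1,0,0,0,0,1,0,0,0,1,0,0]
Step 4: insert mro at [1, 4] -> counters=[0,1,0,0,1,0,0,1,0,0,0,0,0,1,0,0,0,0,0,0,0,0,0,0,0,1,0,1,0,0,0,0,1,0,0,0,1,0,0]
Step 5: insert h at [3, 9] -> counters=[0,1,0,1,1,0,0,1,0,1,0,0,0,1,0,0,0,0,0,0,0,0,0,0,0,1,0,1,0,0,0,0,1,0,0,0,1,0,0]
Step 6: insert f at [19, 25] -> counters=[0,1,0,1,1,0,0,1,0,1,0,0,0,1,0,0,0,0,0,1,0,0,0,0,0,2,0,1,0,0,0,0,1,0,0,0,1,0,0]
Step 7: insert a at [1, 8] -> counters=[0,2,0,1,1,0,0,1,1,1,0,0,0,1,0,0,0,0,0,1,0,0,0,0,0,2,0,1,0,0,0,0,1,0,0,0,1,0,0]
Step 8: insert gvr at [3, 30] -> counters=[0,2,0,2,1,0,0,1,1,1,0,0,0,1,0,0,0,0,0,1,0,0,0,0,0,2,0,1,0,0,1,0,1,0,0,0,1,0,0]
Step 9: insert dl at [7, 36] -> counters=[0,2,0,2,1,0,0,2,1,1,0,0,0,1,0,0,0,0,0,1,0,0,0,0,0,2,0,1,0,0,1,0,1,0,0,0,2,0,0]
Step 10: delete smh at [13, 32] -> counters=[0,2,0,2,1,0,0,2,1,1,0,0,0,0,0,0,0,0,0,1,0,0,0,0,0,2,0,1,0,0,1,0,0,0,0,0,2,0,0]
Step 11: delete gvr at [3, 30] -> counters=[0,2,0,1,1,0,0,2,1,1,0,0,0,0,0,0,0,0,0,1,0,0,0,0,0,2,0,1,0,0,0,0,0,0,0,0,2,0,0]
Step 12: insert smh at [13, 32] -> counters=[0,2,0,1,1,0,0,2,1,1,0,0,0,1,0,0,0,0,0,1,0,0,0,0,0,2,0,1,0,0,0,0,1,0,0,0,2,0,0]
Step 13: delete mro at [1, 4] -> counters=[0,1,0,1,0,0,0,2,1,1,0,0,0,1,0,0,0,0,0,1,0,0,0,0,0,2,0,1,0,0,0,0,1,0,0,0,2,0,0]
Step 14: insert a at [1, 8] -> counters=[0,2,0,1,0,0,0,2,2,1,0,0,0,1,0,0,0,0,0,1,0,0,0,0,0,2,0,1,0,0,0,0,1,0,0,0,2,0,0]
Step 15: insert dl at [7, 36] -> counters=[0,2,0,1,0,0,0,3,2,1,0,0,0,1,0,0,0,0,0,1,0,0,0,0,0,2,0,1,0,0,0,0,1,0,0,0,3,0,0]
Step 16: delete dl at [7, 36] -> counters=[0,2,0,1,0,0,0,2,2,1,0,0,0,1,0,0,0,0,0,1,0,0,0,0,0,2,0,1,0,0,0,0,1,0,0,0,2,0,0]
Step 17: delete f at [19, 25] -> counters=[0,2,0,1,0,0,0,2,2,1,0,0,0,1,0,0,0,0,0,0,0,0,0,0,0,1,0,1,0,0,0,0,1,0,0,0,2,0,0]
Step 18: insert a at [1, 8] -> counters=[0,3,0,1,0,0,0,2,3,1,0,0,0,1,0,0,0,0,0,0,0,0,0,0,0,1,0,1,0,0,0,0,1,0,0,0,2,0,0]
Step 19: delete smh at [13, 32] -> counters=[0,3,0,1,0,0,0,2,3,1,0,0,0,0,0,0,0,0,0,0,0,0,0,0,0,1,0,1,0,0,0,0,0,0,0,0,2,0,0]
Step 20: insert h at [3, 9] -> counters=[0,3,0,2,0,0,0,2,3,2,0,0,0,0,0,0,0,0,0,0,0,0,0,0,0,1,0,1,0,0,0,0,0,0,0,0,2,0,0]
Step 21: insert h at [3, 9] -> counters=[0,3,0,3,0,0,0,2,3,3,0,0,0,0,0,0,0,0,0,0,0,0,0,0,0,1,0,1,0,0,0,0,0,0,0,0,2,0,0]
Final counters=[0,3,0,3,0,0,0,2,3,3,0,0,0,0,0,0,0,0,0,0,0,0,0,0,0,1,0,1,0,0,0,0,0,0,0,0,2,0,0] -> 8 nonzero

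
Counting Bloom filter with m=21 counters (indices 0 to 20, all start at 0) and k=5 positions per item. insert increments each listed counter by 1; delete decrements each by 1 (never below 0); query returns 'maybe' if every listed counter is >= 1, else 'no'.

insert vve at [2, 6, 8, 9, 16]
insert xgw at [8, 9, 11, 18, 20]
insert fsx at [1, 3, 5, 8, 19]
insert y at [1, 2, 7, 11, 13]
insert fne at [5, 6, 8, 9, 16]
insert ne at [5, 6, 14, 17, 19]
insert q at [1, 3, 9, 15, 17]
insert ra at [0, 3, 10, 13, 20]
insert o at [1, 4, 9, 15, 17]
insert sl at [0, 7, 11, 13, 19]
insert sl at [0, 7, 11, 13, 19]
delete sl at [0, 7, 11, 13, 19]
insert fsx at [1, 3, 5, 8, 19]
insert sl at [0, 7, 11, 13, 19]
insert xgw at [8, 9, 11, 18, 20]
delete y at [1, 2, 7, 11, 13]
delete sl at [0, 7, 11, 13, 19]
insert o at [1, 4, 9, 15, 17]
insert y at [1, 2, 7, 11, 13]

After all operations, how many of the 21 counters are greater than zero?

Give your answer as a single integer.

Answer: 20

Derivation:
Step 1: insert vve at [2, 6, 8, 9, 16] -> counters=[0,0,1,0,0,0,1,0,1,1,0,0,0,0,0,0,1,0,0,0,0]
Step 2: insert xgw at [8, 9, 11, 18, 20] -> counters=[0,0,1,0,0,0,1,0,2,2,0,1,0,0,0,0,1,0,1,0,1]
Step 3: insert fsx at [1, 3, 5, 8, 19] -> counters=[0,1,1,1,0,1,1,0,3,2,0,1,0,0,0,0,1,0,1,1,1]
Step 4: insert y at [1, 2, 7, 11, 13] -> counters=[0,2,2,1,0,1,1,1,3,2,0,2,0,1,0,0,1,0,1,1,1]
Step 5: insert fne at [5, 6, 8, 9, 16] -> counters=[0,2,2,1,0,2,2,1,4,3,0,2,0,1,0,0,2,0,1,1,1]
Step 6: insert ne at [5, 6, 14, 17, 19] -> counters=[0,2,2,1,0,3,3,1,4,3,0,2,0,1,1,0,2,1,1,2,1]
Step 7: insert q at [1, 3, 9, 15, 17] -> counters=[0,3,2,2,0,3,3,1,4,4,0,2,0,1,1,1,2,2,1,2,1]
Step 8: insert ra at [0, 3, 10, 13, 20] -> counters=[1,3,2,3,0,3,3,1,4,4,1,2,0,2,1,1,2,2,1,2,2]
Step 9: insert o at [1, 4, 9, 15, 17] -> counters=[1,4,2,3,1,3,3,1,4,5,1,2,0,2,1,2,2,3,1,2,2]
Step 10: insert sl at [0, 7, 11, 13, 19] -> counters=[2,4,2,3,1,3,3,2,4,5,1,3,0,3,1,2,2,3,1,3,2]
Step 11: insert sl at [0, 7, 11, 13, 19] -> counters=[3,4,2,3,1,3,3,3,4,5,1,4,0,4,1,2,2,3,1,4,2]
Step 12: delete sl at [0, 7, 11, 13, 19] -> counters=[2,4,2,3,1,3,3,2,4,5,1,3,0,3,1,2,2,3,1,3,2]
Step 13: insert fsx at [1, 3, 5, 8, 19] -> counters=[2,5,2,4,1,4,3,2,5,5,1,3,0,3,1,2,2,3,1,4,2]
Step 14: insert sl at [0, 7, 11, 13, 19] -> counters=[3,5,2,4,1,4,3,3,5,5,1,4,0,4,1,2,2,3,1,5,2]
Step 15: insert xgw at [8, 9, 11, 18, 20] -> counters=[3,5,2,4,1,4,3,3,6,6,1,5,0,4,1,2,2,3,2,5,3]
Step 16: delete y at [1, 2, 7, 11, 13] -> counters=[3,4,1,4,1,4,3,2,6,6,1,4,0,3,1,2,2,3,2,5,3]
Step 17: delete sl at [0, 7, 11, 13, 19] -> counters=[2,4,1,4,1,4,3,1,6,6,1,3,0,2,1,2,2,3,2,4,3]
Step 18: insert o at [1, 4, 9, 15, 17] -> counters=[2,5,1,4,2,4,3,1,6,7,1,3,0,2,1,3,2,4,2,4,3]
Step 19: insert y at [1, 2, 7, 11, 13] -> counters=[2,6,2,4,2,4,3,2,6,7,1,4,0,3,1,3,2,4,2,4,3]
Final counters=[2,6,2,4,2,4,3,2,6,7,1,4,0,3,1,3,2,4,2,4,3] -> 20 nonzero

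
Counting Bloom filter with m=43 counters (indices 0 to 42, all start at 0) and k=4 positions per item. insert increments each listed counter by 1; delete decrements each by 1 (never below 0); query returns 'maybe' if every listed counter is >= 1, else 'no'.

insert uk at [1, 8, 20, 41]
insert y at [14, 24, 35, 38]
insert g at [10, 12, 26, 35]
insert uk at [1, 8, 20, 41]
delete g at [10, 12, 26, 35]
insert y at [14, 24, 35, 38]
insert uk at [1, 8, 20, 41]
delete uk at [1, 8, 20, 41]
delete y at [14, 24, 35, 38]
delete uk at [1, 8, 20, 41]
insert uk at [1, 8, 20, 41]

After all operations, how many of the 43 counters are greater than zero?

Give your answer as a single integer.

Answer: 8

Derivation:
Step 1: insert uk at [1, 8, 20, 41] -> counters=[0,1,0,0,0,0,0,0,1,0,0,0,0,0,0,0,0,0,0,0,1,0,0,0,0,0,0,0,0,0,0,0,0,0,0,0,0,0,0,0,0,1,0]
Step 2: insert y at [14, 24, 35, 38] -> counters=[0,1,0,0,0,0,0,0,1,0,0,0,0,0,1,0,0,0,0,0,1,0,0,0,1,0,0,0,0,0,0,0,0,0,0,1,0,0,1,0,0,1,0]
Step 3: insert g at [10, 12, 26, 35] -> counters=[0,1,0,0,0,0,0,0,1,0,1,0,1,0,1,0,0,0,0,0,1,0,0,0,1,0,1,0,0,0,0,0,0,0,0,2,0,0,1,0,0,1,0]
Step 4: insert uk at [1, 8, 20, 41] -> counters=[0,2,0,0,0,0,0,0,2,0,1,0,1,0,1,0,0,0,0,0,2,0,0,0,1,0,1,0,0,0,0,0,0,0,0,2,0,0,1,0,0,2,0]
Step 5: delete g at [10, 12, 26, 35] -> counters=[0,2,0,0,0,0,0,0,2,0,0,0,0,0,1,0,0,0,0,0,2,0,0,0,1,0,0,0,0,0,0,0,0,0,0,1,0,0,1,0,0,2,0]
Step 6: insert y at [14, 24, 35, 38] -> counters=[0,2,0,0,0,0,0,0,2,0,0,0,0,0,2,0,0,0,0,0,2,0,0,0,2,0,0,0,0,0,0,0,0,0,0,2,0,0,2,0,0,2,0]
Step 7: insert uk at [1, 8, 20, 41] -> counters=[0,3,0,0,0,0,0,0,3,0,0,0,0,0,2,0,0,0,0,0,3,0,0,0,2,0,0,0,0,0,0,0,0,0,0,2,0,0,2,0,0,3,0]
Step 8: delete uk at [1, 8, 20, 41] -> counters=[0,2,0,0,0,0,0,0,2,0,0,0,0,0,2,0,0,0,0,0,2,0,0,0,2,0,0,0,0,0,0,0,0,0,0,2,0,0,2,0,0,2,0]
Step 9: delete y at [14, 24, 35, 38] -> counters=[0,2,0,0,0,0,0,0,2,0,0,0,0,0,1,0,0,0,0,0,2,0,0,0,1,0,0,0,0,0,0,0,0,0,0,1,0,0,1,0,0,2,0]
Step 10: delete uk at [1, 8, 20, 41] -> counters=[0,1,0,0,0,0,0,0,1,0,0,0,0,0,1,0,0,0,0,0,1,0,0,0,1,0,0,0,0,0,0,0,0,0,0,1,0,0,1,0,0,1,0]
Step 11: insert uk at [1, 8, 20, 41] -> counters=[0,2,0,0,0,0,0,0,2,0,0,0,0,0,1,0,0,0,0,0,2,0,0,0,1,0,0,0,0,0,0,0,0,0,0,1,0,0,1,0,0,2,0]
Final counters=[0,2,0,0,0,0,0,0,2,0,0,0,0,0,1,0,0,0,0,0,2,0,0,0,1,0,0,0,0,0,0,0,0,0,0,1,0,0,1,0,0,2,0] -> 8 nonzero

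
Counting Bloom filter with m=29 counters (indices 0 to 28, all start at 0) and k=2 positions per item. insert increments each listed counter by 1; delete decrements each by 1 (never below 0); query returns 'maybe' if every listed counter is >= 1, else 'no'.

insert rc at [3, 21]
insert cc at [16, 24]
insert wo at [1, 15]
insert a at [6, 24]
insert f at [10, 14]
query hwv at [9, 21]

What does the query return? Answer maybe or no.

Answer: no

Derivation:
Step 1: insert rc at [3, 21] -> counters=[0,0,0,1,0,0,0,0,0,0,0,0,0,0,0,0,0,0,0,0,0,1,0,0,0,0,0,0,0]
Step 2: insert cc at [16, 24] -> counters=[0,0,0,1,0,0,0,0,0,0,0,0,0,0,0,0,1,0,0,0,0,1,0,0,1,0,0,0,0]
Step 3: insert wo at [1, 15] -> counters=[0,1,0,1,0,0,0,0,0,0,0,0,0,0,0,1,1,0,0,0,0,1,0,0,1,0,0,0,0]
Step 4: insert a at [6, 24] -> counters=[0,1,0,1,0,0,1,0,0,0,0,0,0,0,0,1,1,0,0,0,0,1,0,0,2,0,0,0,0]
Step 5: insert f at [10, 14] -> counters=[0,1,0,1,0,0,1,0,0,0,1,0,0,0,1,1,1,0,0,0,0,1,0,0,2,0,0,0,0]
Query hwv: check counters[9]=0 counters[21]=1 -> no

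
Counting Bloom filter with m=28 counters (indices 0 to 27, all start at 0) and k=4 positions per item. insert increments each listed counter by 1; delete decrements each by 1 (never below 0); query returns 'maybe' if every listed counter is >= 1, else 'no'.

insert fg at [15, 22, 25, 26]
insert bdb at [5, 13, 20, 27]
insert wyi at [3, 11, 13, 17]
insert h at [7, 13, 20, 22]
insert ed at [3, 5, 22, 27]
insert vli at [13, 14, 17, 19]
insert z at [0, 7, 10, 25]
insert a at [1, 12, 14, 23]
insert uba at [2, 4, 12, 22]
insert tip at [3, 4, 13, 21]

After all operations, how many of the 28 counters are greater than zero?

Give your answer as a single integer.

Step 1: insert fg at [15, 22, 25, 26] -> counters=[0,0,0,0,0,0,0,0,0,0,0,0,0,0,0,1,0,0,0,0,0,0,1,0,0,1,1,0]
Step 2: insert bdb at [5, 13, 20, 27] -> counters=[0,0,0,0,0,1,0,0,0,0,0,0,0,1,0,1,0,0,0,0,1,0,1,0,0,1,1,1]
Step 3: insert wyi at [3, 11, 13, 17] -> counters=[0,0,0,1,0,1,0,0,0,0,0,1,0,2,0,1,0,1,0,0,1,0,1,0,0,1,1,1]
Step 4: insert h at [7, 13, 20, 22] -> counters=[0,0,0,1,0,1,0,1,0,0,0,1,0,3,0,1,0,1,0,0,2,0,2,0,0,1,1,1]
Step 5: insert ed at [3, 5, 22, 27] -> counters=[0,0,0,2,0,2,0,1,0,0,0,1,0,3,0,1,0,1,0,0,2,0,3,0,0,1,1,2]
Step 6: insert vli at [13, 14, 17, 19] -> counters=[0,0,0,2,0,2,0,1,0,0,0,1,0,4,1,1,0,2,0,1,2,0,3,0,0,1,1,2]
Step 7: insert z at [0, 7, 10, 25] -> counters=[1,0,0,2,0,2,0,2,0,0,1,1,0,4,1,1,0,2,0,1,2,0,3,0,0,2,1,2]
Step 8: insert a at [1, 12, 14, 23] -> counters=[1,1,0,2,0,2,0,2,0,0,1,1,1,4,2,1,0,2,0,1,2,0,3,1,0,2,1,2]
Step 9: insert uba at [2, 4, 12, 22] -> counters=[1,1,1,2,1,2,0,2,0,0,1,1,2,4,2,1,0,2,0,1,2,0,4,1,0,2,1,2]
Step 10: insert tip at [3, 4, 13, 21] -> counters=[1,1,1,3,2,2,0,2,0,0,1,1,2,5,2,1,0,2,0,1,2,1,4,1,0,2,1,2]
Final counters=[1,1,1,3,2,2,0,2,0,0,1,1,2,5,2,1,0,2,0,1,2,1,4,1,0,2,1,2] -> 22 nonzero

Answer: 22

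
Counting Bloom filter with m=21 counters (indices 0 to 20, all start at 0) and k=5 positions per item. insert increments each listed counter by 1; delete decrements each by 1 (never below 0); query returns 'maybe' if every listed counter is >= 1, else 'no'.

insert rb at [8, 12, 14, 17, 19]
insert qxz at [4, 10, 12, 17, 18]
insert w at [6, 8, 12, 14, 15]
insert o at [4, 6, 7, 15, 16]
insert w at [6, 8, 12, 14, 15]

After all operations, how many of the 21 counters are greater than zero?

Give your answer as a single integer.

Answer: 12

Derivation:
Step 1: insert rb at [8, 12, 14, 17, 19] -> counters=[0,0,0,0,0,0,0,0,1,0,0,0,1,0,1,0,0,1,0,1,0]
Step 2: insert qxz at [4, 10, 12, 17, 18] -> counters=[0,0,0,0,1,0,0,0,1,0,1,0,2,0,1,0,0,2,1,1,0]
Step 3: insert w at [6, 8, 12, 14, 15] -> counters=[0,0,0,0,1,0,1,0,2,0,1,0,3,0,2,1,0,2,1,1,0]
Step 4: insert o at [4, 6, 7, 15, 16] -> counters=[0,0,0,0,2,0,2,1,2,0,1,0,3,0,2,2,1,2,1,1,0]
Step 5: insert w at [6, 8, 12, 14, 15] -> counters=[0,0,0,0,2,0,3,1,3,0,1,0,4,0,3,3,1,2,1,1,0]
Final counters=[0,0,0,0,2,0,3,1,3,0,1,0,4,0,3,3,1,2,1,1,0] -> 12 nonzero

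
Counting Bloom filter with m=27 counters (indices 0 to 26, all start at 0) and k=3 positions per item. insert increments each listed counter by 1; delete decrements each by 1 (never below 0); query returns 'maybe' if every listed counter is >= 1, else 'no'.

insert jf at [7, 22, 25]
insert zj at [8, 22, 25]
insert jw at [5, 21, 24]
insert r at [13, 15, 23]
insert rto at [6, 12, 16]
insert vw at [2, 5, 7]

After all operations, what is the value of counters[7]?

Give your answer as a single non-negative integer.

Step 1: insert jf at [7, 22, 25] -> counters=[0,0,0,0,0,0,0,1,0,0,0,0,0,0,0,0,0,0,0,0,0,0,1,0,0,1,0]
Step 2: insert zj at [8, 22, 25] -> counters=[0,0,0,0,0,0,0,1,1,0,0,0,0,0,0,0,0,0,0,0,0,0,2,0,0,2,0]
Step 3: insert jw at [5, 21, 24] -> counters=[0,0,0,0,0,1,0,1,1,0,0,0,0,0,0,0,0,0,0,0,0,1,2,0,1,2,0]
Step 4: insert r at [13, 15, 23] -> counters=[0,0,0,0,0,1,0,1,1,0,0,0,0,1,0,1,0,0,0,0,0,1,2,1,1,2,0]
Step 5: insert rto at [6, 12, 16] -> counters=[0,0,0,0,0,1,1,1,1,0,0,0,1,1,0,1,1,0,0,0,0,1,2,1,1,2,0]
Step 6: insert vw at [2, 5, 7] -> counters=[0,0,1,0,0,2,1,2,1,0,0,0,1,1,0,1,1,0,0,0,0,1,2,1,1,2,0]
Final counters=[0,0,1,0,0,2,1,2,1,0,0,0,1,1,0,1,1,0,0,0,0,1,2,1,1,2,0] -> counters[7]=2

Answer: 2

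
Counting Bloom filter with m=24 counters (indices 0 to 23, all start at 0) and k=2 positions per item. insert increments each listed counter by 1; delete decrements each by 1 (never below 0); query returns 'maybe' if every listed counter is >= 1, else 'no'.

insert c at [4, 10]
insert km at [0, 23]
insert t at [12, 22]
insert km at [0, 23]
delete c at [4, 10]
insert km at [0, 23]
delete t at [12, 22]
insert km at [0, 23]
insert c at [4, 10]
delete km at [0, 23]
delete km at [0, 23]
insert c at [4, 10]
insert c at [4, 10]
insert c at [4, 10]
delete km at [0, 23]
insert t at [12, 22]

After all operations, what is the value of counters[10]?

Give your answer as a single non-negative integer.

Step 1: insert c at [4, 10] -> counters=[0,0,0,0,1,0,0,0,0,0,1,0,0,0,0,0,0,0,0,0,0,0,0,0]
Step 2: insert km at [0, 23] -> counters=[1,0,0,0,1,0,0,0,0,0,1,0,0,0,0,0,0,0,0,0,0,0,0,1]
Step 3: insert t at [12, 22] -> counters=[1,0,0,0,1,0,0,0,0,0,1,0,1,0,0,0,0,0,0,0,0,0,1,1]
Step 4: insert km at [0, 23] -> counters=[2,0,0,0,1,0,0,0,0,0,1,0,1,0,0,0,0,0,0,0,0,0,1,2]
Step 5: delete c at [4, 10] -> counters=[2,0,0,0,0,0,0,0,0,0,0,0,1,0,0,0,0,0,0,0,0,0,1,2]
Step 6: insert km at [0, 23] -> counters=[3,0,0,0,0,0,0,0,0,0,0,0,1,0,0,0,0,0,0,0,0,0,1,3]
Step 7: delete t at [12, 22] -> counters=[3,0,0,0,0,0,0,0,0,0,0,0,0,0,0,0,0,0,0,0,0,0,0,3]
Step 8: insert km at [0, 23] -> counters=[4,0,0,0,0,0,0,0,0,0,0,0,0,0,0,0,0,0,0,0,0,0,0,4]
Step 9: insert c at [4, 10] -> counters=[4,0,0,0,1,0,0,0,0,0,1,0,0,0,0,0,0,0,0,0,0,0,0,4]
Step 10: delete km at [0, 23] -> counters=[3,0,0,0,1,0,0,0,0,0,1,0,0,0,0,0,0,0,0,0,0,0,0,3]
Step 11: delete km at [0, 23] -> counters=[2,0,0,0,1,0,0,0,0,0,1,0,0,0,0,0,0,0,0,0,0,0,0,2]
Step 12: insert c at [4, 10] -> counters=[2,0,0,0,2,0,0,0,0,0,2,0,0,0,0,0,0,0,0,0,0,0,0,2]
Step 13: insert c at [4, 10] -> counters=[2,0,0,0,3,0,0,0,0,0,3,0,0,0,0,0,0,0,0,0,0,0,0,2]
Step 14: insert c at [4, 10] -> counters=[2,0,0,0,4,0,0,0,0,0,4,0,0,0,0,0,0,0,0,0,0,0,0,2]
Step 15: delete km at [0, 23] -> counters=[1,0,0,0,4,0,0,0,0,0,4,0,0,0,0,0,0,0,0,0,0,0,0,1]
Step 16: insert t at [12, 22] -> counters=[1,0,0,0,4,0,0,0,0,0,4,0,1,0,0,0,0,0,0,0,0,0,1,1]
Final counters=[1,0,0,0,4,0,0,0,0,0,4,0,1,0,0,0,0,0,0,0,0,0,1,1] -> counters[10]=4

Answer: 4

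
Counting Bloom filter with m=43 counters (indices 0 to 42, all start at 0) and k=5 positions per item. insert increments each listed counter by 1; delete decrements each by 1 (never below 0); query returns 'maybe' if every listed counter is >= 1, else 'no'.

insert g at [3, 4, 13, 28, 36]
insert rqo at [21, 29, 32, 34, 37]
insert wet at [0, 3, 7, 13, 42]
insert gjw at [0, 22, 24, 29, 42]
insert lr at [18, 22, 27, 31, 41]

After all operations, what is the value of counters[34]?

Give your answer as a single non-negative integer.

Answer: 1

Derivation:
Step 1: insert g at [3, 4, 13, 28, 36] -> counters=[0,0,0,1,1,0,0,0,0,0,0,0,0,1,0,0,0,0,0,0,0,0,0,0,0,0,0,0,1,0,0,0,0,0,0,0,1,0,0,0,0,0,0]
Step 2: insert rqo at [21, 29, 32, 34, 37] -> counters=[0,0,0,1,1,0,0,0,0,0,0,0,0,1,0,0,0,0,0,0,0,1,0,0,0,0,0,0,1,1,0,0,1,0,1,0,1,1,0,0,0,0,0]
Step 3: insert wet at [0, 3, 7, 13, 42] -> counters=[1,0,0,2,1,0,0,1,0,0,0,0,0,2,0,0,0,0,0,0,0,1,0,0,0,0,0,0,1,1,0,0,1,0,1,0,1,1,0,0,0,0,1]
Step 4: insert gjw at [0, 22, 24, 29, 42] -> counters=[2,0,0,2,1,0,0,1,0,0,0,0,0,2,0,0,0,0,0,0,0,1,1,0,1,0,0,0,1,2,0,0,1,0,1,0,1,1,0,0,0,0,2]
Step 5: insert lr at [18, 22, 27, 31, 41] -> counters=[2,0,0,2,1,0,0,1,0,0,0,0,0,2,0,0,0,0,1,0,0,1,2,0,1,0,0,1,1,2,0,1,1,0,1,0,1,1,0,0,0,1,2]
Final counters=[2,0,0,2,1,0,0,1,0,0,0,0,0,2,0,0,0,0,1,0,0,1,2,0,1,0,0,1,1,2,0,1,1,0,1,0,1,1,0,0,0,1,2] -> counters[34]=1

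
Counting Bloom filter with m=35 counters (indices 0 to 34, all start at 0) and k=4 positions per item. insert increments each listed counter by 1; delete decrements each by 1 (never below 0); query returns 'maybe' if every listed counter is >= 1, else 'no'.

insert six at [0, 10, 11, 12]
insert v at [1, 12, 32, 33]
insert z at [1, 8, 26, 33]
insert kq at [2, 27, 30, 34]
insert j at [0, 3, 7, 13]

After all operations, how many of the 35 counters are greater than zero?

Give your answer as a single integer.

Answer: 16

Derivation:
Step 1: insert six at [0, 10, 11, 12] -> counters=[1,0,0,0,0,0,0,0,0,0,1,1,1,0,0,0,0,0,0,0,0,0,0,0,0,0,0,0,0,0,0,0,0,0,0]
Step 2: insert v at [1, 12, 32, 33] -> counters=[1,1,0,0,0,0,0,0,0,0,1,1,2,0,0,0,0,0,0,0,0,0,0,0,0,0,0,0,0,0,0,0,1,1,0]
Step 3: insert z at [1, 8, 26, 33] -> counters=[1,2,0,0,0,0,0,0,1,0,1,1,2,0,0,0,0,0,0,0,0,0,0,0,0,0,1,0,0,0,0,0,1,2,0]
Step 4: insert kq at [2, 27, 30, 34] -> counters=[1,2,1,0,0,0,0,0,1,0,1,1,2,0,0,0,0,0,0,0,0,0,0,0,0,0,1,1,0,0,1,0,1,2,1]
Step 5: insert j at [0, 3, 7, 13] -> counters=[2,2,1,1,0,0,0,1,1,0,1,1,2,1,0,0,0,0,0,0,0,0,0,0,0,0,1,1,0,0,1,0,1,2,1]
Final counters=[2,2,1,1,0,0,0,1,1,0,1,1,2,1,0,0,0,0,0,0,0,0,0,0,0,0,1,1,0,0,1,0,1,2,1] -> 16 nonzero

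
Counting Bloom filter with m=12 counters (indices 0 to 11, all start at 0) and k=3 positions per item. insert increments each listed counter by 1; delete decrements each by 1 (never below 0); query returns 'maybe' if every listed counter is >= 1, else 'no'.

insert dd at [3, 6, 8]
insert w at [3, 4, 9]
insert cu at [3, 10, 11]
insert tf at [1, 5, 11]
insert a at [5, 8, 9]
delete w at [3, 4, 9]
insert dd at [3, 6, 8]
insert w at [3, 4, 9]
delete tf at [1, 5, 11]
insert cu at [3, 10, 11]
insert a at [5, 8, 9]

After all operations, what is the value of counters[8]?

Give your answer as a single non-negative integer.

Step 1: insert dd at [3, 6, 8] -> counters=[0,0,0,1,0,0,1,0,1,0,0,0]
Step 2: insert w at [3, 4, 9] -> counters=[0,0,0,2,1,0,1,0,1,1,0,0]
Step 3: insert cu at [3, 10, 11] -> counters=[0,0,0,3,1,0,1,0,1,1,1,1]
Step 4: insert tf at [1, 5, 11] -> counters=[0,1,0,3,1,1,1,0,1,1,1,2]
Step 5: insert a at [5, 8, 9] -> counters=[0,1,0,3,1,2,1,0,2,2,1,2]
Step 6: delete w at [3, 4, 9] -> counters=[0,1,0,2,0,2,1,0,2,1,1,2]
Step 7: insert dd at [3, 6, 8] -> counters=[0,1,0,3,0,2,2,0,3,1,1,2]
Step 8: insert w at [3, 4, 9] -> counters=[0,1,0,4,1,2,2,0,3,2,1,2]
Step 9: delete tf at [1, 5, 11] -> counters=[0,0,0,4,1,1,2,0,3,2,1,1]
Step 10: insert cu at [3, 10, 11] -> counters=[0,0,0,5,1,1,2,0,3,2,2,2]
Step 11: insert a at [5, 8, 9] -> counters=[0,0,0,5,1,2,2,0,4,3,2,2]
Final counters=[0,0,0,5,1,2,2,0,4,3,2,2] -> counters[8]=4

Answer: 4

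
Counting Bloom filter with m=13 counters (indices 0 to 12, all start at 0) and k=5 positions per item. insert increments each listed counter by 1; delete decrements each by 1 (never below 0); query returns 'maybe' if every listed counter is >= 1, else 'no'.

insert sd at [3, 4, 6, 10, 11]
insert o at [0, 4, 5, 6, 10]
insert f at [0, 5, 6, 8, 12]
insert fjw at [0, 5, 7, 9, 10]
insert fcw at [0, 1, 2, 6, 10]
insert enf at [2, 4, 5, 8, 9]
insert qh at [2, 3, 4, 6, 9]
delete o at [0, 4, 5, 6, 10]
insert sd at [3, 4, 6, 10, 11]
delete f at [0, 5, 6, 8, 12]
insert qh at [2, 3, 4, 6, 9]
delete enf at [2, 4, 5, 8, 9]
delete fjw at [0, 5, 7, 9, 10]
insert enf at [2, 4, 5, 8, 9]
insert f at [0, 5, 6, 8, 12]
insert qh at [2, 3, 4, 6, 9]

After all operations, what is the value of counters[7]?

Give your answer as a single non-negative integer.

Step 1: insert sd at [3, 4, 6, 10, 11] -> counters=[0,0,0,1,1,0,1,0,0,0,1,1,0]
Step 2: insert o at [0, 4, 5, 6, 10] -> counters=[1,0,0,1,2,1,2,0,0,0,2,1,0]
Step 3: insert f at [0, 5, 6, 8, 12] -> counters=[2,0,0,1,2,2,3,0,1,0,2,1,1]
Step 4: insert fjw at [0, 5, 7, 9, 10] -> counters=[3,0,0,1,2,3,3,1,1,1,3,1,1]
Step 5: insert fcw at [0, 1, 2, 6, 10] -> counters=[4,1,1,1,2,3,4,1,1,1,4,1,1]
Step 6: insert enf at [2, 4, 5, 8, 9] -> counters=[4,1,2,1,3,4,4,1,2,2,4,1,1]
Step 7: insert qh at [2, 3, 4, 6, 9] -> counters=[4,1,3,2,4,4,5,1,2,3,4,1,1]
Step 8: delete o at [0, 4, 5, 6, 10] -> counters=[3,1,3,2,3,3,4,1,2,3,3,1,1]
Step 9: insert sd at [3, 4, 6, 10, 11] -> counters=[3,1,3,3,4,3,5,1,2,3,4,2,1]
Step 10: delete f at [0, 5, 6, 8, 12] -> counters=[2,1,3,3,4,2,4,1,1,3,4,2,0]
Step 11: insert qh at [2, 3, 4, 6, 9] -> counters=[2,1,4,4,5,2,5,1,1,4,4,2,0]
Step 12: delete enf at [2, 4, 5, 8, 9] -> counters=[2,1,3,4,4,1,5,1,0,3,4,2,0]
Step 13: delete fjw at [0, 5, 7, 9, 10] -> counters=[1,1,3,4,4,0,5,0,0,2,3,2,0]
Step 14: insert enf at [2, 4, 5, 8, 9] -> counters=[1,1,4,4,5,1,5,0,1,3,3,2,0]
Step 15: insert f at [0, 5, 6, 8, 12] -> counters=[2,1,4,4,5,2,6,0,2,3,3,2,1]
Step 16: insert qh at [2, 3, 4, 6, 9] -> counters=[2,1,5,5,6,2,7,0,2,4,3,2,1]
Final counters=[2,1,5,5,6,2,7,0,2,4,3,2,1] -> counters[7]=0

Answer: 0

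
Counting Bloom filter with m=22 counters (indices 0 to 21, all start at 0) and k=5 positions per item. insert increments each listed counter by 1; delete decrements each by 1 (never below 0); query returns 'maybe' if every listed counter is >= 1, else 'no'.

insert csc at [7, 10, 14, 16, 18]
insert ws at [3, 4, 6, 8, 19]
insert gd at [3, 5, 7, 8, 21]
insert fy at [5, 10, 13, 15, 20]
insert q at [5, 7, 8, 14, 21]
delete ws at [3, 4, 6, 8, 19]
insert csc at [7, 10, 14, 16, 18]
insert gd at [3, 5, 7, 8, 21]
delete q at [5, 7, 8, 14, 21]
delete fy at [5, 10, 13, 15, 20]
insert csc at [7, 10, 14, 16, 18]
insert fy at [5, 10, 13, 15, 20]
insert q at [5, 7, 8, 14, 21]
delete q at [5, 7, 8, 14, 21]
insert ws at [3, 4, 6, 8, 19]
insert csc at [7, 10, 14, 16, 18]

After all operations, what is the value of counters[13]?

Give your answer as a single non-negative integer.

Step 1: insert csc at [7, 10, 14, 16, 18] -> counters=[0,0,0,0,0,0,0,1,0,0,1,0,0,0,1,0,1,0,1,0,0,0]
Step 2: insert ws at [3, 4, 6, 8, 19] -> counters=[0,0,0,1,1,0,1,1,1,0,1,0,0,0,1,0,1,0,1,1,0,0]
Step 3: insert gd at [3, 5, 7, 8, 21] -> counters=[0,0,0,2,1,1,1,2,2,0,1,0,0,0,1,0,1,0,1,1,0,1]
Step 4: insert fy at [5, 10, 13, 15, 20] -> counters=[0,0,0,2,1,2,1,2,2,0,2,0,0,1,1,1,1,0,1,1,1,1]
Step 5: insert q at [5, 7, 8, 14, 21] -> counters=[0,0,0,2,1,3,1,3,3,0,2,0,0,1,2,1,1,0,1,1,1,2]
Step 6: delete ws at [3, 4, 6, 8, 19] -> counters=[0,0,0,1,0,3,0,3,2,0,2,0,0,1,2,1,1,0,1,0,1,2]
Step 7: insert csc at [7, 10, 14, 16, 18] -> counters=[0,0,0,1,0,3,0,4,2,0,3,0,0,1,3,1,2,0,2,0,1,2]
Step 8: insert gd at [3, 5, 7, 8, 21] -> counters=[0,0,0,2,0,4,0,5,3,0,3,0,0,1,3,1,2,0,2,0,1,3]
Step 9: delete q at [5, 7, 8, 14, 21] -> counters=[0,0,0,2,0,3,0,4,2,0,3,0,0,1,2,1,2,0,2,0,1,2]
Step 10: delete fy at [5, 10, 13, 15, 20] -> counters=[0,0,0,2,0,2,0,4,2,0,2,0,0,0,2,0,2,0,2,0,0,2]
Step 11: insert csc at [7, 10, 14, 16, 18] -> counters=[0,0,0,2,0,2,0,5,2,0,3,0,0,0,3,0,3,0,3,0,0,2]
Step 12: insert fy at [5, 10, 13, 15, 20] -> counters=[0,0,0,2,0,3,0,5,2,0,4,0,0,1,3,1,3,0,3,0,1,2]
Step 13: insert q at [5, 7, 8, 14, 21] -> counters=[0,0,0,2,0,4,0,6,3,0,4,0,0,1,4,1,3,0,3,0,1,3]
Step 14: delete q at [5, 7, 8, 14, 21] -> counters=[0,0,0,2,0,3,0,5,2,0,4,0,0,1,3,1,3,0,3,0,1,2]
Step 15: insert ws at [3, 4, 6, 8, 19] -> counters=[0,0,0,3,1,3,1,5,3,0,4,0,0,1,3,1,3,0,3,1,1,2]
Step 16: insert csc at [7, 10, 14, 16, 18] -> counters=[0,0,0,3,1,3,1,6,3,0,5,0,0,1,4,1,4,0,4,1,1,2]
Final counters=[0,0,0,3,1,3,1,6,3,0,5,0,0,1,4,1,4,0,4,1,1,2] -> counters[13]=1

Answer: 1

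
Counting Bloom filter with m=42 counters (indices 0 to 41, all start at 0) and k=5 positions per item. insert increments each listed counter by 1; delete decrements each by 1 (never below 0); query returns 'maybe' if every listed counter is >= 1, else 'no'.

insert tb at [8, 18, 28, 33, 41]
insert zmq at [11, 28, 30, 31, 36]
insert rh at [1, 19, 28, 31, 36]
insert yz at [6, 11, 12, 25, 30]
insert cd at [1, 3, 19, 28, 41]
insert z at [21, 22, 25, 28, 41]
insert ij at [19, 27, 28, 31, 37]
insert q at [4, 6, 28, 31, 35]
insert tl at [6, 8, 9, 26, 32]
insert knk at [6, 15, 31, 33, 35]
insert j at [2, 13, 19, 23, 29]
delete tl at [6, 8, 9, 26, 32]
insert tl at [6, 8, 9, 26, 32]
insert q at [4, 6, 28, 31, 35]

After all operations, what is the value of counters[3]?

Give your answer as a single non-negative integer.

Step 1: insert tb at [8, 18, 28, 33, 41] -> counters=[0,0,0,0,0,0,0,0,1,0,0,0,0,0,0,0,0,0,1,0,0,0,0,0,0,0,0,0,1,0,0,0,0,1,0,0,0,0,0,0,0,1]
Step 2: insert zmq at [11, 28, 30, 31, 36] -> counters=[0,0,0,0,0,0,0,0,1,0,0,1,0,0,0,0,0,0,1,0,0,0,0,0,0,0,0,0,2,0,1,1,0,1,0,0,1,0,0,0,0,1]
Step 3: insert rh at [1, 19, 28, 31, 36] -> counters=[0,1,0,0,0,0,0,0,1,0,0,1,0,0,0,0,0,0,1,1,0,0,0,0,0,0,0,0,3,0,1,2,0,1,0,0,2,0,0,0,0,1]
Step 4: insert yz at [6, 11, 12, 25, 30] -> counters=[0,1,0,0,0,0,1,0,1,0,0,2,1,0,0,0,0,0,1,1,0,0,0,0,0,1,0,0,3,0,2,2,0,1,0,0,2,0,0,0,0,1]
Step 5: insert cd at [1, 3, 19, 28, 41] -> counters=[0,2,0,1,0,0,1,0,1,0,0,2,1,0,0,0,0,0,1,2,0,0,0,0,0,1,0,0,4,0,2,2,0,1,0,0,2,0,0,0,0,2]
Step 6: insert z at [21, 22, 25, 28, 41] -> counters=[0,2,0,1,0,0,1,0,1,0,0,2,1,0,0,0,0,0,1,2,0,1,1,0,0,2,0,0,5,0,2,2,0,1,0,0,2,0,0,0,0,3]
Step 7: insert ij at [19, 27, 28, 31, 37] -> counters=[0,2,0,1,0,0,1,0,1,0,0,2,1,0,0,0,0,0,1,3,0,1,1,0,0,2,0,1,6,0,2,3,0,1,0,0,2,1,0,0,0,3]
Step 8: insert q at [4, 6, 28, 31, 35] -> counters=[0,2,0,1,1,0,2,0,1,0,0,2,1,0,0,0,0,0,1,3,0,1,1,0,0,2,0,1,7,0,2,4,0,1,0,1,2,1,0,0,0,3]
Step 9: insert tl at [6, 8, 9, 26, 32] -> counters=[0,2,0,1,1,0,3,0,2,1,0,2,1,0,0,0,0,0,1,3,0,1,1,0,0,2,1,1,7,0,2,4,1,1,0,1,2,1,0,0,0,3]
Step 10: insert knk at [6, 15, 31, 33, 35] -> counters=[0,2,0,1,1,0,4,0,2,1,0,2,1,0,0,1,0,0,1,3,0,1,1,0,0,2,1,1,7,0,2,5,1,2,0,2,2,1,0,0,0,3]
Step 11: insert j at [2, 13, 19, 23, 29] -> counters=[0,2,1,1,1,0,4,0,2,1,0,2,1,1,0,1,0,0,1,4,0,1,1,1,0,2,1,1,7,1,2,5,1,2,0,2,2,1,0,0,0,3]
Step 12: delete tl at [6, 8, 9, 26, 32] -> counters=[0,2,1,1,1,0,3,0,1,0,0,2,1,1,0,1,0,0,1,4,0,1,1,1,0,2,0,1,7,1,2,5,0,2,0,2,2,1,0,0,0,3]
Step 13: insert tl at [6, 8, 9, 26, 32] -> counters=[0,2,1,1,1,0,4,0,2,1,0,2,1,1,0,1,0,0,1,4,0,1,1,1,0,2,1,1,7,1,2,5,1,2,0,2,2,1,0,0,0,3]
Step 14: insert q at [4, 6, 28, 31, 35] -> counters=[0,2,1,1,2,0,5,0,2,1,0,2,1,1,0,1,0,0,1,4,0,1,1,1,0,2,1,1,8,1,2,6,1,2,0,3,2,1,0,0,0,3]
Final counters=[0,2,1,1,2,0,5,0,2,1,0,2,1,1,0,1,0,0,1,4,0,1,1,1,0,2,1,1,8,1,2,6,1,2,0,3,2,1,0,0,0,3] -> counters[3]=1

Answer: 1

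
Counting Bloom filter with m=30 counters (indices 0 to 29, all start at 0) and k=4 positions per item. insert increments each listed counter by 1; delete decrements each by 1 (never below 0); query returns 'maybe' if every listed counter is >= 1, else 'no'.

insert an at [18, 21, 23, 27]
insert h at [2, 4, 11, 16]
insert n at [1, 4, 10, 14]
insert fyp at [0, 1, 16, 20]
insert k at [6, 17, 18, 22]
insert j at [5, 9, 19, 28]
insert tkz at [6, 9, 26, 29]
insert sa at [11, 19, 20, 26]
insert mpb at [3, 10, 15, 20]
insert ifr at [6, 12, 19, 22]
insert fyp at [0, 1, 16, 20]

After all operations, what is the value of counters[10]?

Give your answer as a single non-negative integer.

Answer: 2

Derivation:
Step 1: insert an at [18, 21, 23, 27] -> counters=[0,0,0,0,0,0,0,0,0,0,0,0,0,0,0,0,0,0,1,0,0,1,0,1,0,0,0,1,0,0]
Step 2: insert h at [2, 4, 11, 16] -> counters=[0,0,1,0,1,0,0,0,0,0,0,1,0,0,0,0,1,0,1,0,0,1,0,1,0,0,0,1,0,0]
Step 3: insert n at [1, 4, 10, 14] -> counters=[0,1,1,0,2,0,0,0,0,0,1,1,0,0,1,0,1,0,1,0,0,1,0,1,0,0,0,1,0,0]
Step 4: insert fyp at [0, 1, 16, 20] -> counters=[1,2,1,0,2,0,0,0,0,0,1,1,0,0,1,0,2,0,1,0,1,1,0,1,0,0,0,1,0,0]
Step 5: insert k at [6, 17, 18, 22] -> counters=[1,2,1,0,2,0,1,0,0,0,1,1,0,0,1,0,2,1,2,0,1,1,1,1,0,0,0,1,0,0]
Step 6: insert j at [5, 9, 19, 28] -> counters=[1,2,1,0,2,1,1,0,0,1,1,1,0,0,1,0,2,1,2,1,1,1,1,1,0,0,0,1,1,0]
Step 7: insert tkz at [6, 9, 26, 29] -> counters=[1,2,1,0,2,1,2,0,0,2,1,1,0,0,1,0,2,1,2,1,1,1,1,1,0,0,1,1,1,1]
Step 8: insert sa at [11, 19, 20, 26] -> counters=[1,2,1,0,2,1,2,0,0,2,1,2,0,0,1,0,2,1,2,2,2,1,1,1,0,0,2,1,1,1]
Step 9: insert mpb at [3, 10, 15, 20] -> counters=[1,2,1,1,2,1,2,0,0,2,2,2,0,0,1,1,2,1,2,2,3,1,1,1,0,0,2,1,1,1]
Step 10: insert ifr at [6, 12, 19, 22] -> counters=[1,2,1,1,2,1,3,0,0,2,2,2,1,0,1,1,2,1,2,3,3,1,2,1,0,0,2,1,1,1]
Step 11: insert fyp at [0, 1, 16, 20] -> counters=[2,3,1,1,2,1,3,0,0,2,2,2,1,0,1,1,3,1,2,3,4,1,2,1,0,0,2,1,1,1]
Final counters=[2,3,1,1,2,1,3,0,0,2,2,2,1,0,1,1,3,1,2,3,4,1,2,1,0,0,2,1,1,1] -> counters[10]=2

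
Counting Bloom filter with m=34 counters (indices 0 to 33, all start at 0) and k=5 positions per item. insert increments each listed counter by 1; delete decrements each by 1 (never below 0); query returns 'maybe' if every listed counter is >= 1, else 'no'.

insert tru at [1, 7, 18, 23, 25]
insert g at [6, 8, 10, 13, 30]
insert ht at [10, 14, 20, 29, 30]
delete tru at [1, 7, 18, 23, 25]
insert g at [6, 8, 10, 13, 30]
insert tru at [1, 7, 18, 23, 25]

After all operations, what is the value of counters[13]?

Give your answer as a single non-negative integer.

Answer: 2

Derivation:
Step 1: insert tru at [1, 7, 18, 23, 25] -> counters=[0,1,0,0,0,0,0,1,0,0,0,0,0,0,0,0,0,0,1,0,0,0,0,1,0,1,0,0,0,0,0,0,0,0]
Step 2: insert g at [6, 8, 10, 13, 30] -> counters=[0,1,0,0,0,0,1,1,1,0,1,0,0,1,0,0,0,0,1,0,0,0,0,1,0,1,0,0,0,0,1,0,0,0]
Step 3: insert ht at [10, 14, 20, 29, 30] -> counters=[0,1,0,0,0,0,1,1,1,0,2,0,0,1,1,0,0,0,1,0,1,0,0,1,0,1,0,0,0,1,2,0,0,0]
Step 4: delete tru at [1, 7, 18, 23, 25] -> counters=[0,0,0,0,0,0,1,0,1,0,2,0,0,1,1,0,0,0,0,0,1,0,0,0,0,0,0,0,0,1,2,0,0,0]
Step 5: insert g at [6, 8, 10, 13, 30] -> counters=[0,0,0,0,0,0,2,0,2,0,3,0,0,2,1,0,0,0,0,0,1,0,0,0,0,0,0,0,0,1,3,0,0,0]
Step 6: insert tru at [1, 7, 18, 23, 25] -> counters=[0,1,0,0,0,0,2,1,2,0,3,0,0,2,1,0,0,0,1,0,1,0,0,1,0,1,0,0,0,1,3,0,0,0]
Final counters=[0,1,0,0,0,0,2,1,2,0,3,0,0,2,1,0,0,0,1,0,1,0,0,1,0,1,0,0,0,1,3,0,0,0] -> counters[13]=2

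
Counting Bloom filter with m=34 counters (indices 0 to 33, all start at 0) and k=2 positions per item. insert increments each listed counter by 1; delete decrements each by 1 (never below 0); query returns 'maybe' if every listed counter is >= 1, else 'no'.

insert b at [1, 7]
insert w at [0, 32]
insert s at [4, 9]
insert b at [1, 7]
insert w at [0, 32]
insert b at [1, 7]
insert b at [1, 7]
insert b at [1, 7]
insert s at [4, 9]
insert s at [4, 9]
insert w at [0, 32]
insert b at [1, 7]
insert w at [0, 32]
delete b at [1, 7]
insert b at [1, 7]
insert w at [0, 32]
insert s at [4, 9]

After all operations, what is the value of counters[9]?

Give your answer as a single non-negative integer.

Step 1: insert b at [1, 7] -> counters=[0,1,0,0,0,0,0,1,0,0,0,0,0,0,0,0,0,0,0,0,0,0,0,0,0,0,0,0,0,0,0,0,0,0]
Step 2: insert w at [0, 32] -> counters=[1,1,0,0,0,0,0,1,0,0,0,0,0,0,0,0,0,0,0,0,0,0,0,0,0,0,0,0,0,0,0,0,1,0]
Step 3: insert s at [4, 9] -> counters=[1,1,0,0,1,0,0,1,0,1,0,0,0,0,0,0,0,0,0,0,0,0,0,0,0,0,0,0,0,0,0,0,1,0]
Step 4: insert b at [1, 7] -> counters=[1,2,0,0,1,0,0,2,0,1,0,0,0,0,0,0,0,0,0,0,0,0,0,0,0,0,0,0,0,0,0,0,1,0]
Step 5: insert w at [0, 32] -> counters=[2,2,0,0,1,0,0,2,0,1,0,0,0,0,0,0,0,0,0,0,0,0,0,0,0,0,0,0,0,0,0,0,2,0]
Step 6: insert b at [1, 7] -> counters=[2,3,0,0,1,0,0,3,0,1,0,0,0,0,0,0,0,0,0,0,0,0,0,0,0,0,0,0,0,0,0,0,2,0]
Step 7: insert b at [1, 7] -> counters=[2,4,0,0,1,0,0,4,0,1,0,0,0,0,0,0,0,0,0,0,0,0,0,0,0,0,0,0,0,0,0,0,2,0]
Step 8: insert b at [1, 7] -> counters=[2,5,0,0,1,0,0,5,0,1,0,0,0,0,0,0,0,0,0,0,0,0,0,0,0,0,0,0,0,0,0,0,2,0]
Step 9: insert s at [4, 9] -> counters=[2,5,0,0,2,0,0,5,0,2,0,0,0,0,0,0,0,0,0,0,0,0,0,0,0,0,0,0,0,0,0,0,2,0]
Step 10: insert s at [4, 9] -> counters=[2,5,0,0,3,0,0,5,0,3,0,0,0,0,0,0,0,0,0,0,0,0,0,0,0,0,0,0,0,0,0,0,2,0]
Step 11: insert w at [0, 32] -> counters=[3,5,0,0,3,0,0,5,0,3,0,0,0,0,0,0,0,0,0,0,0,0,0,0,0,0,0,0,0,0,0,0,3,0]
Step 12: insert b at [1, 7] -> counters=[3,6,0,0,3,0,0,6,0,3,0,0,0,0,0,0,0,0,0,0,0,0,0,0,0,0,0,0,0,0,0,0,3,0]
Step 13: insert w at [0, 32] -> counters=[4,6,0,0,3,0,0,6,0,3,0,0,0,0,0,0,0,0,0,0,0,0,0,0,0,0,0,0,0,0,0,0,4,0]
Step 14: delete b at [1, 7] -> counters=[4,5,0,0,3,0,0,5,0,3,0,0,0,0,0,0,0,0,0,0,0,0,0,0,0,0,0,0,0,0,0,0,4,0]
Step 15: insert b at [1, 7] -> counters=[4,6,0,0,3,0,0,6,0,3,0,0,0,0,0,0,0,0,0,0,0,0,0,0,0,0,0,0,0,0,0,0,4,0]
Step 16: insert w at [0, 32] -> counters=[5,6,0,0,3,0,0,6,0,3,0,0,0,0,0,0,0,0,0,0,0,0,0,0,0,0,0,0,0,0,0,0,5,0]
Step 17: insert s at [4, 9] -> counters=[5,6,0,0,4,0,0,6,0,4,0,0,0,0,0,0,0,0,0,0,0,0,0,0,0,0,0,0,0,0,0,0,5,0]
Final counters=[5,6,0,0,4,0,0,6,0,4,0,0,0,0,0,0,0,0,0,0,0,0,0,0,0,0,0,0,0,0,0,0,5,0] -> counters[9]=4

Answer: 4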